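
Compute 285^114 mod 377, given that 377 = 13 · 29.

Mod 13: 285 ≡ 12; by Fermat, exponent reduces to 114 mod 12 = 6; 12^6 ≡ 1 (mod 13).
Mod 29: 285 ≡ 24; by Fermat, exponent reduces to 114 mod 28 = 2; 24^2 ≡ 25 (mod 29).
Combine by CRT: x ≡ 1 (mod 13), x ≡ 25 (mod 29) ⇒ x ≡ 170 (mod 377).

170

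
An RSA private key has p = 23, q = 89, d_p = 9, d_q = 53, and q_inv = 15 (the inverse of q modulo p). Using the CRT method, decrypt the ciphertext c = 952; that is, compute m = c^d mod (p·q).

m₁ = c^(d_p) mod p: c ≡ 9 (mod 23), and 9^9 mod 23 = 2.
m₂ = c^(d_q) mod q: c ≡ 62 (mod 89), and 62^53 mod 89 = 74.
h = q_inv·(m₁ − m₂) mod p = 15·(2 − 74) mod 23 = 1.
m = m₂ + h·q = 74 + 1·89 = 163.

163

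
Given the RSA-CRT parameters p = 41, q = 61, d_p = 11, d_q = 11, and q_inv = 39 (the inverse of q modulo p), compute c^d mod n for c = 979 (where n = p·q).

2260

m₁ = c^(d_p) mod p: c ≡ 36 (mod 41), and 36^11 mod 41 = 5.
m₂ = c^(d_q) mod q: c ≡ 3 (mod 61), and 3^11 mod 61 = 3.
h = q_inv·(m₁ − m₂) mod p = 39·(5 − 3) mod 41 = 37.
m = m₂ + h·q = 3 + 37·61 = 2260.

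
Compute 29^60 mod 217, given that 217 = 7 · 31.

Mod 7: 29 ≡ 1; since 6 | 60, by Fermat 1^60 ≡ 1 (mod 7).
Mod 31: 29 ≡ 29; since 30 | 60, by Fermat 29^60 ≡ 1 (mod 31).
Combine by CRT: x ≡ 1 (mod 7), x ≡ 1 (mod 31) ⇒ x ≡ 1 (mod 217).

1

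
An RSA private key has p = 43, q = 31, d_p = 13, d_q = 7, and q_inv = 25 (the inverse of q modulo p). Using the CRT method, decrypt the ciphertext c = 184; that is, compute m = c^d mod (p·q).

m₁ = c^(d_p) mod p: c ≡ 12 (mod 43), and 12^13 mod 43 = 3.
m₂ = c^(d_q) mod q: c ≡ 29 (mod 31), and 29^7 mod 31 = 27.
h = q_inv·(m₁ − m₂) mod p = 25·(3 − 27) mod 43 = 2.
m = m₂ + h·q = 27 + 2·31 = 89.

89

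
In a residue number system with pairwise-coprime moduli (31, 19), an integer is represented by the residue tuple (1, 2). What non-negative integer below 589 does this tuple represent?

249

From x ≡ 1 (mod 31) write x = 1 + 31t. Substituting into x ≡ 2 (mod 19) gives 31t ≡ 1 (mod 19), and since 12⁻¹ ≡ 8 (mod 19), t ≡ 8. Hence x ≡ 1 + 31·8 = 249 (mod 589).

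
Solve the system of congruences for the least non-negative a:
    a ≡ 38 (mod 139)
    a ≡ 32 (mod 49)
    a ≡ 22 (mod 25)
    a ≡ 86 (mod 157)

25590772

The moduli are pairwise coprime; N = 139·49·25·157 = 26733175.
N/139 = 192325; 192325 ≡ 88 (mod 139); 88·109 ≡ 1, so inverse 109.
N/49 = 545575; 545575 ≡ 9 (mod 49); 9·11 ≡ 1, so inverse 11.
N/25 = 1069327; 1069327 ≡ 2 (mod 25); 2·13 ≡ 1, so inverse 13.
N/157 = 170275; 170275 ≡ 87 (mod 157); 87·74 ≡ 1, so inverse 74.
a ≡ 38·192325·109 + 32·545575·11 + 22·1069327·13 + 86·170275·74 = 2378110172.
2378110172 mod 26733175 = 25590772.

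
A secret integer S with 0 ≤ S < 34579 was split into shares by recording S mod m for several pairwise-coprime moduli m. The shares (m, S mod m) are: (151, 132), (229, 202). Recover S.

28369

Combine the congruences pairwise.
From S ≡ 132 (mod 151) write S = 132 + 151t. Substituting into S ≡ 202 (mod 229) gives 151t ≡ 70 (mod 229), and since 151⁻¹ ≡ 91 (mod 229), t ≡ 187. Hence S ≡ 132 + 151·187 = 28369 (mod 34579).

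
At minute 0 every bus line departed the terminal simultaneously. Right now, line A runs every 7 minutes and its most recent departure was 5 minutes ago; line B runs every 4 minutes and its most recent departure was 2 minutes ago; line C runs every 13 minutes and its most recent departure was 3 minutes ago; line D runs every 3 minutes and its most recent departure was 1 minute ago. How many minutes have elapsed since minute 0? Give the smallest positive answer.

The moduli are pairwise coprime; N = 7·4·13·3 = 1092.
N/7 = 156; 156 ≡ 2 (mod 7); 2·4 ≡ 1, so inverse 4.
N/4 = 273; 273 ≡ 1 (mod 4), inverse 1.
N/13 = 84; 84 ≡ 6 (mod 13); 6·11 ≡ 1, so inverse 11.
N/3 = 364; 364 ≡ 1 (mod 3), inverse 1.
t ≡ 5·156·4 + 2·273·1 + 3·84·11 + 1·364·1 = 6802.
6802 mod 1092 = 250.

250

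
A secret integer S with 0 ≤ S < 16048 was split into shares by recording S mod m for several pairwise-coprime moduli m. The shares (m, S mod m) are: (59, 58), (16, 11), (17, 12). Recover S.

The moduli are pairwise coprime; N = 59·16·17 = 16048.
N/59 = 272; 272 ≡ 36 (mod 59); 36·41 ≡ 1, so inverse 41.
N/16 = 1003; 1003 ≡ 11 (mod 16); 11·3 ≡ 1, so inverse 3.
N/17 = 944; 944 ≡ 9 (mod 17); 9·2 ≡ 1, so inverse 2.
S ≡ 58·272·41 + 11·1003·3 + 12·944·2 = 702571.
702571 mod 16048 = 12507.

12507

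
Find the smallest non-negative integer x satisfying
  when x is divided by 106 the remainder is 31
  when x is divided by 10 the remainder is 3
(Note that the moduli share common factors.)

243

gcd(106, 10) = 2 and 2 | (3 − 31), so the pair is consistent; merging gives x ≡ 243 (mod 530), where 530 = lcm(106, 10).
The solution is unique modulo lcm(106, 10) = 530.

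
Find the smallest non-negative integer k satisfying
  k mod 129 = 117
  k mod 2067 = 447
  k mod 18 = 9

128601

Combine the congruences pairwise.
gcd(129, 2067) = 3 and 3 | (447 − 117), so the pair is consistent; merging gives k ≡ 39720 (mod 88881), where 88881 = lcm(129, 2067).
gcd(88881, 18) = 3 and 3 | (9 − 39720), so the pair is consistent; merging gives k ≡ 128601 (mod 533286), where 533286 = lcm(88881, 18).
The solution is unique modulo lcm(129, 2067, 18) = 533286.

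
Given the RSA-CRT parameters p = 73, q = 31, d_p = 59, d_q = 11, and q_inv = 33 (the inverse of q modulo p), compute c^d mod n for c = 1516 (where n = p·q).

700

m₁ = c^(d_p) mod p: c ≡ 56 (mod 73), and 56^59 mod 73 = 43.
m₂ = c^(d_q) mod q: c ≡ 28 (mod 31), and 28^11 mod 31 = 18.
h = q_inv·(m₁ − m₂) mod p = 33·(43 − 18) mod 73 = 22.
m = m₂ + h·q = 18 + 22·31 = 700.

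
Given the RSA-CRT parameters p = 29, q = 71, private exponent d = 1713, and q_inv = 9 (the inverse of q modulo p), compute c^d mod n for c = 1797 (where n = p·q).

579

d_p = d mod (p−1) = 1713 mod 28 = 5; d_q = d mod (q−1) = 33.
m₁ = c^(d_p) mod p: c ≡ 28 (mod 29), and 28^5 mod 29 = 28.
m₂ = c^(d_q) mod q: c ≡ 22 (mod 71), and 22^33 mod 71 = 11.
h = q_inv·(m₁ − m₂) mod p = 9·(28 − 11) mod 29 = 8.
m = m₂ + h·q = 11 + 8·71 = 579.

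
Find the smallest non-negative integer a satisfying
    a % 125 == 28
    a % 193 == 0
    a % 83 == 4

The moduli are pairwise coprime; N = 125·193·83 = 2002375.
N/125 = 16019; 16019 ≡ 19 (mod 125); 19·79 ≡ 1, so inverse 79.
N/193 = 10375; 10375 ≡ 146 (mod 193); 146·78 ≡ 1, so inverse 78.
N/83 = 24125; 24125 ≡ 55 (mod 83); 55·80 ≡ 1, so inverse 80.
a ≡ 28·16019·79 + 0·10375·78 + 4·24125·80 = 43154028.
43154028 mod 2002375 = 1104153.

1104153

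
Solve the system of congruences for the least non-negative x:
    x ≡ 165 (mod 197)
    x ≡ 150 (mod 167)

Combine the congruences pairwise.
From x ≡ 165 (mod 197) write x = 165 + 197t. Substituting into x ≡ 150 (mod 167) gives 197t ≡ 152 (mod 167), and since 30⁻¹ ≡ 39 (mod 167), t ≡ 83. Hence x ≡ 165 + 197·83 = 16516 (mod 32899).

16516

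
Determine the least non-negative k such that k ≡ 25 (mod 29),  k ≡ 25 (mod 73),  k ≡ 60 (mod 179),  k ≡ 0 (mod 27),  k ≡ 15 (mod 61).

489530871

The moduli are pairwise coprime; N = 29·73·179·27·61 = 624119121.
N/29 = 21521349; 21521349 ≡ 14 (mod 29); 14·27 ≡ 1, so inverse 27.
N/73 = 8549577; 8549577 ≡ 36 (mod 73); 36·71 ≡ 1, so inverse 71.
N/179 = 3486699; 3486699 ≡ 137 (mod 179); 137·98 ≡ 1, so inverse 98.
N/27 = 23115523; 23115523 ≡ 13 (mod 27); 13·25 ≡ 1, so inverse 25.
N/61 = 10231461; 10231461 ≡ 53 (mod 61); 53·38 ≡ 1, so inverse 38.
k ≡ 25·21521349·27 + 25·8549577·71 + 60·3486699·98 + 0·23115523·25 + 15·10231461·38 = 56036132640.
56036132640 mod 624119121 = 489530871.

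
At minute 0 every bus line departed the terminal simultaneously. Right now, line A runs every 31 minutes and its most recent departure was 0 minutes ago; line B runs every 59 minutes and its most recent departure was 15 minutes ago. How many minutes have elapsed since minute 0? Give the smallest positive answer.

310

Combine the congruences pairwise.
From t ≡ 0 (mod 31) write t = 0 + 31s. Substituting into t ≡ 15 (mod 59) gives 31s ≡ 15 (mod 59), and since 31⁻¹ ≡ 40 (mod 59), s ≡ 10. Hence t ≡ 0 + 31·10 = 310 (mod 1829).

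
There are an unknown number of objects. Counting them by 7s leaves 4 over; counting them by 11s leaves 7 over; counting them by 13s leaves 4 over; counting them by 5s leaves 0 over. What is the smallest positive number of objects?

The moduli are pairwise coprime; M = 7·11·13·5 = 5005.
M/7 = 715; 715 ≡ 1 (mod 7), inverse 1.
M/11 = 455; 455 ≡ 4 (mod 11); 4·3 ≡ 1, so inverse 3.
M/13 = 385; 385 ≡ 8 (mod 13); 8·5 ≡ 1, so inverse 5.
M/5 = 1001; 1001 ≡ 1 (mod 5), inverse 1.
N ≡ 4·715·1 + 7·455·3 + 4·385·5 + 0·1001·1 = 20115.
20115 mod 5005 = 95.

95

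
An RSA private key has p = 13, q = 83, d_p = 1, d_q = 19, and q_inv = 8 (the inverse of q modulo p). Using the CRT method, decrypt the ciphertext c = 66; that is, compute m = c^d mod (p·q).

560

m₁ = c^(d_p) mod p: c ≡ 1 (mod 13), and 1^1 mod 13 = 1.
m₂ = c^(d_q) mod q: c ≡ 66 (mod 83), and 66^19 mod 83 = 62.
h = q_inv·(m₁ − m₂) mod p = 8·(1 − 62) mod 13 = 6.
m = m₂ + h·q = 62 + 6·83 = 560.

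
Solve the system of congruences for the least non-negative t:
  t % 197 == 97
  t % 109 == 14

17236

Combine the congruences pairwise.
From t ≡ 97 (mod 197) write t = 97 + 197s. Substituting into t ≡ 14 (mod 109) gives 197s ≡ 26 (mod 109), and since 88⁻¹ ≡ 83 (mod 109), s ≡ 87. Hence t ≡ 97 + 197·87 = 17236 (mod 21473).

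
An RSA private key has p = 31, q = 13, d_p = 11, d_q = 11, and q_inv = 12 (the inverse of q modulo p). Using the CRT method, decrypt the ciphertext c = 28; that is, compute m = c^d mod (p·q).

m₁ = c^(d_p) mod p: c ≡ 28 (mod 31), and 28^11 mod 31 = 18.
m₂ = c^(d_q) mod q: c ≡ 2 (mod 13), and 2^11 mod 13 = 7.
h = q_inv·(m₁ − m₂) mod p = 12·(18 − 7) mod 31 = 8.
m = m₂ + h·q = 7 + 8·13 = 111.

111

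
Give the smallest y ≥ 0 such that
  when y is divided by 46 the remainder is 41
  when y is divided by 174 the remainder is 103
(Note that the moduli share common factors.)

3583

gcd(46, 174) = 2 and 2 | (103 − 41), so the pair is consistent; merging gives y ≡ 3583 (mod 4002), where 4002 = lcm(46, 174).
The solution is unique modulo lcm(46, 174) = 4002.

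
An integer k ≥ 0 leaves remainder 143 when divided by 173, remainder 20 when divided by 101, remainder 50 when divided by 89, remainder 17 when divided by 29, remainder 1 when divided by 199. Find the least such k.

From k ≡ 143 (mod 173) write k = 143 + 173t. Substituting into k ≡ 20 (mod 101) gives 173t ≡ 79 (mod 101), and since 72⁻¹ ≡ 94 (mod 101), t ≡ 53. Hence k ≡ 143 + 173·53 = 9312 (mod 17473).
From k ≡ 9312 (mod 17473) write k = 9312 + 17473t. Substituting into k ≡ 50 (mod 89) gives 17473t ≡ 83 (mod 89), and since 29⁻¹ ≡ 43 (mod 89), t ≡ 9. Hence k ≡ 9312 + 17473·9 = 166569 (mod 1555097).
From k ≡ 166569 (mod 1555097) write k = 166569 + 1555097t. Substituting into k ≡ 17 (mod 29) gives 1555097t ≡ 24 (mod 29), and since 1⁻¹ ≡ 1 (mod 29), t ≡ 24. Hence k ≡ 166569 + 1555097·24 = 37488897 (mod 45097813).
From k ≡ 37488897 (mod 45097813) write k = 37488897 + 45097813t. Substituting into k ≡ 1 (mod 199) gives 45097813t ≡ 117 (mod 199), and since 35⁻¹ ≡ 91 (mod 199), t ≡ 100. Hence k ≡ 37488897 + 45097813·100 = 4547270197 (mod 8974464787).

4547270197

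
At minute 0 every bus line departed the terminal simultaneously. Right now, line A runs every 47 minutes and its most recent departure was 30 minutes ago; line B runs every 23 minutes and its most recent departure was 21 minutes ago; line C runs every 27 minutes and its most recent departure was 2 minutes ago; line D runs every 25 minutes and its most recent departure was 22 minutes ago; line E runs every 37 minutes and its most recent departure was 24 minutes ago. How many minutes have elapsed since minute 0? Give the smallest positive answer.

21149372

The moduli are pairwise coprime; N = 47·23·27·25·37 = 26997975.
N/47 = 574425; 574425 ≡ 38 (mod 47); 38·26 ≡ 1, so inverse 26.
N/23 = 1173825; 1173825 ≡ 20 (mod 23); 20·15 ≡ 1, so inverse 15.
N/27 = 999925; 999925 ≡ 7 (mod 27); 7·4 ≡ 1, so inverse 4.
N/25 = 1079919; 1079919 ≡ 19 (mod 25); 19·4 ≡ 1, so inverse 4.
N/37 = 729675; 729675 ≡ 35 (mod 37); 35·18 ≡ 1, so inverse 18.
t ≡ 30·574425·26 + 21·1173825·15 + 2·999925·4 + 22·1079919·4 + 24·729675·18 = 1236058247.
1236058247 mod 26997975 = 21149372.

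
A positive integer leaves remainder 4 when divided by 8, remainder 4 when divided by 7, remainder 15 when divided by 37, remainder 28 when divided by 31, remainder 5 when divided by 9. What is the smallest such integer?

77900

The moduli are pairwise coprime; N = 8·7·37·31·9 = 578088.
N/8 = 72261; 72261 ≡ 5 (mod 8); 5·5 ≡ 1, so inverse 5.
N/7 = 82584; 82584 ≡ 5 (mod 7); 5·3 ≡ 1, so inverse 3.
N/37 = 15624; 15624 ≡ 10 (mod 37); 10·26 ≡ 1, so inverse 26.
N/31 = 18648; 18648 ≡ 17 (mod 31); 17·11 ≡ 1, so inverse 11.
N/9 = 64232; 64232 ≡ 8 (mod 9); 8·8 ≡ 1, so inverse 8.
m ≡ 4·72261·5 + 4·82584·3 + 15·15624·26 + 28·18648·11 + 5·64232·8 = 16842452.
16842452 mod 578088 = 77900.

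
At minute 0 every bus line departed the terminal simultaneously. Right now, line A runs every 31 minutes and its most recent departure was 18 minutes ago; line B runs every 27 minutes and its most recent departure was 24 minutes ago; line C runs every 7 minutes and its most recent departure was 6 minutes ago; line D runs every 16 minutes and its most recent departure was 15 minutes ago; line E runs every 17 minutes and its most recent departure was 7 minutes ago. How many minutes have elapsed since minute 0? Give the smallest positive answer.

854223

The moduli are pairwise coprime; N = 31·27·7·16·17 = 1593648.
N/31 = 51408; 51408 ≡ 10 (mod 31); 10·28 ≡ 1, so inverse 28.
N/27 = 59024; 59024 ≡ 2 (mod 27); 2·14 ≡ 1, so inverse 14.
N/7 = 227664; 227664 ≡ 3 (mod 7); 3·5 ≡ 1, so inverse 5.
N/16 = 99603; 99603 ≡ 3 (mod 16); 3·11 ≡ 1, so inverse 11.
N/17 = 93744; 93744 ≡ 6 (mod 17); 6·3 ≡ 1, so inverse 3.
t ≡ 18·51408·28 + 24·59024·14 + 6·227664·5 + 15·99603·11 + 7·93744·3 = 70974735.
70974735 mod 1593648 = 854223.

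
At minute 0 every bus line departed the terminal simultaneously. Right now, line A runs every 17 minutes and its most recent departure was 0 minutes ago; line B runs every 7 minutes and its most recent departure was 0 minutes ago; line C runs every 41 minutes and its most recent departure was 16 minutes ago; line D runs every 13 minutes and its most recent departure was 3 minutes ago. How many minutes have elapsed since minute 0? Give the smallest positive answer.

Combine the congruences pairwise.
From t ≡ 0 (mod 17) write t = 0 + 17s. Substituting into t ≡ 0 (mod 7) gives 17s ≡ 0 (mod 7), and since 3⁻¹ ≡ 5 (mod 7), s ≡ 0. Hence t ≡ 0 + 17·0 = 0 (mod 119).
From t ≡ 0 (mod 119) write t = 0 + 119s. Substituting into t ≡ 16 (mod 41) gives 119s ≡ 16 (mod 41), and since 37⁻¹ ≡ 10 (mod 41), s ≡ 37. Hence t ≡ 0 + 119·37 = 4403 (mod 4879).
From t ≡ 4403 (mod 4879) write t = 4403 + 4879s. Substituting into t ≡ 3 (mod 13) gives 4879s ≡ 7 (mod 13), and since 4⁻¹ ≡ 10 (mod 13), s ≡ 5. Hence t ≡ 4403 + 4879·5 = 28798 (mod 63427).

28798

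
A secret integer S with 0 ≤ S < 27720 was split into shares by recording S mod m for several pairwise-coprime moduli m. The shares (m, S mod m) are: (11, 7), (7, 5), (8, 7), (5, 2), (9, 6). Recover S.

16287

The moduli are pairwise coprime; N = 11·7·8·5·9 = 27720.
N/11 = 2520; 2520 ≡ 1 (mod 11), inverse 1.
N/7 = 3960; 3960 ≡ 5 (mod 7); 5·3 ≡ 1, so inverse 3.
N/8 = 3465; 3465 ≡ 1 (mod 8), inverse 1.
N/5 = 5544; 5544 ≡ 4 (mod 5); 4·4 ≡ 1, so inverse 4.
N/9 = 3080; 3080 ≡ 2 (mod 9); 2·5 ≡ 1, so inverse 5.
S ≡ 7·2520·1 + 5·3960·3 + 7·3465·1 + 2·5544·4 + 6·3080·5 = 238047.
238047 mod 27720 = 16287.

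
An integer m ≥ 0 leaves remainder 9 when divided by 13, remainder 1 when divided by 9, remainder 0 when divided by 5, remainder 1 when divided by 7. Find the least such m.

3025

The moduli are pairwise coprime; N = 13·9·5·7 = 4095.
N/13 = 315; 315 ≡ 3 (mod 13); 3·9 ≡ 1, so inverse 9.
N/9 = 455; 455 ≡ 5 (mod 9); 5·2 ≡ 1, so inverse 2.
N/5 = 819; 819 ≡ 4 (mod 5); 4·4 ≡ 1, so inverse 4.
N/7 = 585; 585 ≡ 4 (mod 7); 4·2 ≡ 1, so inverse 2.
m ≡ 9·315·9 + 1·455·2 + 0·819·4 + 1·585·2 = 27595.
27595 mod 4095 = 3025.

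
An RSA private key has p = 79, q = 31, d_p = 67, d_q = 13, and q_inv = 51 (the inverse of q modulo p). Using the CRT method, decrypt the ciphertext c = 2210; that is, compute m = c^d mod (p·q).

m₁ = c^(d_p) mod p: c ≡ 77 (mod 79), and 77^67 mod 79 = 66.
m₂ = c^(d_q) mod q: c ≡ 9 (mod 31), and 9^13 mod 31 = 18.
h = q_inv·(m₁ − m₂) mod p = 51·(66 − 18) mod 79 = 78.
m = m₂ + h·q = 18 + 78·31 = 2436.

2436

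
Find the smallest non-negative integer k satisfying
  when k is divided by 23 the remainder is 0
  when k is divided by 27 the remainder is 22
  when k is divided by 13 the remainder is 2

184

From k ≡ 0 (mod 23) write k = 0 + 23t. Substituting into k ≡ 22 (mod 27) gives 23t ≡ 22 (mod 27), and since 23⁻¹ ≡ 20 (mod 27), t ≡ 8. Hence k ≡ 0 + 23·8 = 184 (mod 621).
From k ≡ 184 (mod 621) write k = 184 + 621t. Substituting into k ≡ 2 (mod 13) gives 621t ≡ 0 (mod 13), and since 10⁻¹ ≡ 4 (mod 13), t ≡ 0. Hence k ≡ 184 + 621·0 = 184 (mod 8073).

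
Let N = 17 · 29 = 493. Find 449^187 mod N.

Mod 17: 449 ≡ 7; by Fermat, exponent reduces to 187 mod 16 = 11; 7^11 ≡ 14 (mod 17).
Mod 29: 449 ≡ 14; by Fermat, exponent reduces to 187 mod 28 = 19; 14^19 ≡ 10 (mod 29).
Combine by CRT: x ≡ 14 (mod 17), x ≡ 10 (mod 29) ⇒ x ≡ 184 (mod 493).

184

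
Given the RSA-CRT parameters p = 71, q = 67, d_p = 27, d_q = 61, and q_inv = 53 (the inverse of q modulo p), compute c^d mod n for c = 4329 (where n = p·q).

m₁ = c^(d_p) mod p: c ≡ 69 (mod 71), and 69^27 mod 71 = 33.
m₂ = c^(d_q) mod q: c ≡ 41 (mod 67), and 41^61 mod 67 = 34.
h = q_inv·(m₁ − m₂) mod p = 53·(33 − 34) mod 71 = 18.
m = m₂ + h·q = 34 + 18·67 = 1240.

1240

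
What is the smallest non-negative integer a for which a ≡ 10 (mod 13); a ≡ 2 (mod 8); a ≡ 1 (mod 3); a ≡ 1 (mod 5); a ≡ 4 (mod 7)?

7186

The moduli are pairwise coprime; N = 13·8·3·5·7 = 10920.
N/13 = 840; 840 ≡ 8 (mod 13); 8·5 ≡ 1, so inverse 5.
N/8 = 1365; 1365 ≡ 5 (mod 8); 5·5 ≡ 1, so inverse 5.
N/3 = 3640; 3640 ≡ 1 (mod 3), inverse 1.
N/5 = 2184; 2184 ≡ 4 (mod 5); 4·4 ≡ 1, so inverse 4.
N/7 = 1560; 1560 ≡ 6 (mod 7); 6·6 ≡ 1, so inverse 6.
a ≡ 10·840·5 + 2·1365·5 + 1·3640·1 + 1·2184·4 + 4·1560·6 = 105466.
105466 mod 10920 = 7186.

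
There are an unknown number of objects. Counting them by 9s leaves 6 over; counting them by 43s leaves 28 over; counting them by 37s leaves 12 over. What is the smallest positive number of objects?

12111

The moduli are pairwise coprime; M = 9·43·37 = 14319.
M/9 = 1591; 1591 ≡ 7 (mod 9); 7·4 ≡ 1, so inverse 4.
M/43 = 333; 333 ≡ 32 (mod 43); 32·39 ≡ 1, so inverse 39.
M/37 = 387; 387 ≡ 17 (mod 37); 17·24 ≡ 1, so inverse 24.
N ≡ 6·1591·4 + 28·333·39 + 12·387·24 = 513276.
513276 mod 14319 = 12111.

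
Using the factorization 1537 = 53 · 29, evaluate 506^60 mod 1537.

Mod 53: 506 ≡ 29; by Fermat, exponent reduces to 60 mod 52 = 8; 29^8 ≡ 16 (mod 53).
Mod 29: 506 ≡ 13; by Fermat, exponent reduces to 60 mod 28 = 4; 13^4 ≡ 25 (mod 29).
Combine by CRT: x ≡ 16 (mod 53), x ≡ 25 (mod 29) ⇒ x ≡ 228 (mod 1537).

228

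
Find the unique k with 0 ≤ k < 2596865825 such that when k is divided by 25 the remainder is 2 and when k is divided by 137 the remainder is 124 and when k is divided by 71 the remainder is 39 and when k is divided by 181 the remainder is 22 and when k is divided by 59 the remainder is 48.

The moduli are pairwise coprime; N = 25·137·71·181·59 = 2596865825.
N/25 = 103874633; 103874633 ≡ 8 (mod 25); 8·22 ≡ 1, so inverse 22.
N/137 = 18955225; 18955225 ≡ 42 (mod 137); 42·62 ≡ 1, so inverse 62.
N/71 = 36575575; 36575575 ≡ 67 (mod 71); 67·53 ≡ 1, so inverse 53.
N/181 = 14347325; 14347325 ≡ 179 (mod 181); 179·90 ≡ 1, so inverse 90.
N/59 = 44014675; 44014675 ≡ 26 (mod 59); 26·25 ≡ 1, so inverse 25.
k ≡ 2·103874633·22 + 124·18955225·62 + 39·36575575·53 + 22·14347325·90 + 48·44014675·25 = 307125280677.
307125280677 mod 2596865825 = 695113327.

695113327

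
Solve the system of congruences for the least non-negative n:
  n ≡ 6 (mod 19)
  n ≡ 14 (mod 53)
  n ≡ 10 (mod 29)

21267

Combine the congruences pairwise.
From n ≡ 6 (mod 19) write n = 6 + 19t. Substituting into n ≡ 14 (mod 53) gives 19t ≡ 8 (mod 53), and since 19⁻¹ ≡ 14 (mod 53), t ≡ 6. Hence n ≡ 6 + 19·6 = 120 (mod 1007).
From n ≡ 120 (mod 1007) write n = 120 + 1007t. Substituting into n ≡ 10 (mod 29) gives 1007t ≡ 6 (mod 29), and since 21⁻¹ ≡ 18 (mod 29), t ≡ 21. Hence n ≡ 120 + 1007·21 = 21267 (mod 29203).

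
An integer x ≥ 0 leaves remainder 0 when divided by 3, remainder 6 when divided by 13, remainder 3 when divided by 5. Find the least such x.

123

Combine the congruences pairwise.
From x ≡ 0 (mod 3) write x = 0 + 3t. Substituting into x ≡ 6 (mod 13) gives 3t ≡ 6 (mod 13), and since 3⁻¹ ≡ 9 (mod 13), t ≡ 2. Hence x ≡ 0 + 3·2 = 6 (mod 39).
From x ≡ 6 (mod 39) write x = 6 + 39t. Substituting into x ≡ 3 (mod 5) gives 39t ≡ 2 (mod 5), and since 4⁻¹ ≡ 4 (mod 5), t ≡ 3. Hence x ≡ 6 + 39·3 = 123 (mod 195).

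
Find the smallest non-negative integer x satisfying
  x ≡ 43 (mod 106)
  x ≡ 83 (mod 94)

2057

gcd(106, 94) = 2 and 2 | (83 − 43), so the pair is consistent; merging gives x ≡ 2057 (mod 4982), where 4982 = lcm(106, 94).
The solution is unique modulo lcm(106, 94) = 4982.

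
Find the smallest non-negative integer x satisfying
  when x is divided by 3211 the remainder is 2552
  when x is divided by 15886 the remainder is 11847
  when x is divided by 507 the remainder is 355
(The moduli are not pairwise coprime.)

885577

gcd(3211, 15886) = 169 and 169 | (11847 − 2552), so the pair is consistent; merging gives x ≡ 281909 (mod 301834), where 301834 = lcm(3211, 15886).
gcd(301834, 507) = 169 and 169 | (355 − 281909), so the pair is consistent; merging gives x ≡ 885577 (mod 905502), where 905502 = lcm(301834, 507).
The solution is unique modulo lcm(3211, 15886, 507) = 905502.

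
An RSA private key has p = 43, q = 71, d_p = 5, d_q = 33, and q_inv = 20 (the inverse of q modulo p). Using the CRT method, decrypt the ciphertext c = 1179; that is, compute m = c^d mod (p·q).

2083

m₁ = c^(d_p) mod p: c ≡ 18 (mod 43), and 18^5 mod 43 = 19.
m₂ = c^(d_q) mod q: c ≡ 43 (mod 71), and 43^33 mod 71 = 24.
h = q_inv·(m₁ − m₂) mod p = 20·(19 − 24) mod 43 = 29.
m = m₂ + h·q = 24 + 29·71 = 2083.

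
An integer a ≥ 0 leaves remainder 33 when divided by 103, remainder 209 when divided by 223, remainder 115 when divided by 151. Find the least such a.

1430085

The moduli are pairwise coprime; N = 103·223·151 = 3468319.
N/103 = 33673; 33673 ≡ 95 (mod 103); 95·90 ≡ 1, so inverse 90.
N/223 = 15553; 15553 ≡ 166 (mod 223); 166·133 ≡ 1, so inverse 133.
N/151 = 22969; 22969 ≡ 17 (mod 151); 17·80 ≡ 1, so inverse 80.
a ≡ 33·33673·90 + 209·15553·133 + 115·22969·80 = 743650351.
743650351 mod 3468319 = 1430085.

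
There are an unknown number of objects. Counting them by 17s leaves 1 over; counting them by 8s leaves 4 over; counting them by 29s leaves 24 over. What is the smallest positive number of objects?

2228

The moduli are pairwise coprime; M = 17·8·29 = 3944.
M/17 = 232; 232 ≡ 11 (mod 17); 11·14 ≡ 1, so inverse 14.
M/8 = 493; 493 ≡ 5 (mod 8); 5·5 ≡ 1, so inverse 5.
M/29 = 136; 136 ≡ 20 (mod 29); 20·16 ≡ 1, so inverse 16.
N ≡ 1·232·14 + 4·493·5 + 24·136·16 = 65332.
65332 mod 3944 = 2228.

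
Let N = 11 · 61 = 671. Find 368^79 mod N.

603

Mod 11: 368 ≡ 5; by Fermat, exponent reduces to 79 mod 10 = 9; 5^9 ≡ 9 (mod 11).
Mod 61: 368 ≡ 2; by Fermat, exponent reduces to 79 mod 60 = 19; 2^19 ≡ 54 (mod 61).
Combine by CRT: x ≡ 9 (mod 11), x ≡ 54 (mod 61) ⇒ x ≡ 603 (mod 671).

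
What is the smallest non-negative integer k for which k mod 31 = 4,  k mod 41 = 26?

Combine the congruences pairwise.
From k ≡ 4 (mod 31) write k = 4 + 31t. Substituting into k ≡ 26 (mod 41) gives 31t ≡ 22 (mod 41), and since 31⁻¹ ≡ 4 (mod 41), t ≡ 6. Hence k ≡ 4 + 31·6 = 190 (mod 1271).

190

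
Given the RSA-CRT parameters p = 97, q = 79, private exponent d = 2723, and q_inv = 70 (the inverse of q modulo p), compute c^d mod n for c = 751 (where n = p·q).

3683

d_p = d mod (p−1) = 2723 mod 96 = 35; d_q = d mod (q−1) = 71.
m₁ = c^(d_p) mod p: c ≡ 72 (mod 97), and 72^35 mod 97 = 94.
m₂ = c^(d_q) mod q: c ≡ 40 (mod 79), and 40^71 mod 79 = 49.
h = q_inv·(m₁ − m₂) mod p = 70·(94 − 49) mod 97 = 46.
m = m₂ + h·q = 49 + 46·79 = 3683.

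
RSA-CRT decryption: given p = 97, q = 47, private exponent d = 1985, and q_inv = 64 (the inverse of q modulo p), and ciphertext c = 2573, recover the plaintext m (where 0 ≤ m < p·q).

1603

d_p = d mod (p−1) = 1985 mod 96 = 65; d_q = d mod (q−1) = 7.
m₁ = c^(d_p) mod p: c ≡ 51 (mod 97), and 51^65 mod 97 = 51.
m₂ = c^(d_q) mod q: c ≡ 35 (mod 47), and 35^7 mod 47 = 5.
h = q_inv·(m₁ − m₂) mod p = 64·(51 − 5) mod 97 = 34.
m = m₂ + h·q = 5 + 34·47 = 1603.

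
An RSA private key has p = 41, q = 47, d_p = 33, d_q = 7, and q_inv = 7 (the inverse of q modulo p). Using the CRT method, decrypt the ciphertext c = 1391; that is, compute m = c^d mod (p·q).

m₁ = c^(d_p) mod p: c ≡ 38 (mod 41), and 38^33 mod 41 = 38.
m₂ = c^(d_q) mod q: c ≡ 28 (mod 47), and 28^7 mod 47 = 17.
h = q_inv·(m₁ − m₂) mod p = 7·(38 − 17) mod 41 = 24.
m = m₂ + h·q = 17 + 24·47 = 1145.

1145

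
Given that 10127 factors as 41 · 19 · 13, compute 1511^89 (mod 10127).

9616

Mod 41: 1511 ≡ 35; by Fermat, exponent reduces to 89 mod 40 = 9; 35^9 ≡ 22 (mod 41).
Mod 19: 1511 ≡ 10; by Fermat, exponent reduces to 89 mod 18 = 17; 10^17 ≡ 2 (mod 19).
Mod 13: 1511 ≡ 3; by Fermat, exponent reduces to 89 mod 12 = 5; 3^5 ≡ 9 (mod 13).
Combine by CRT: x ≡ 22 (mod 41), x ≡ 2 (mod 19), x ≡ 9 (mod 13) ⇒ x ≡ 9616 (mod 10127).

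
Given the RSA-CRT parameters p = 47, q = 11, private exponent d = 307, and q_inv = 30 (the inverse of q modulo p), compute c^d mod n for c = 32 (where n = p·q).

318

d_p = d mod (p−1) = 307 mod 46 = 31; d_q = d mod (q−1) = 7.
m₁ = c^(d_p) mod p: c ≡ 32 (mod 47), and 32^31 mod 47 = 36.
m₂ = c^(d_q) mod q: c ≡ 10 (mod 11), and 10^7 mod 11 = 10.
h = q_inv·(m₁ − m₂) mod p = 30·(36 − 10) mod 47 = 28.
m = m₂ + h·q = 10 + 28·11 = 318.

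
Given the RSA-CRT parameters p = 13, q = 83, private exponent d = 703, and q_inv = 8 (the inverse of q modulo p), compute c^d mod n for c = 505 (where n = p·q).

951

d_p = d mod (p−1) = 703 mod 12 = 7; d_q = d mod (q−1) = 47.
m₁ = c^(d_p) mod p: c ≡ 11 (mod 13), and 11^7 mod 13 = 2.
m₂ = c^(d_q) mod q: c ≡ 7 (mod 83), and 7^47 mod 83 = 38.
h = q_inv·(m₁ − m₂) mod p = 8·(2 − 38) mod 13 = 11.
m = m₂ + h·q = 38 + 11·83 = 951.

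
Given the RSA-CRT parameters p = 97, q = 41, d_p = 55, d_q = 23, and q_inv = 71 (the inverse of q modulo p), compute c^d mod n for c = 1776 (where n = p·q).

m₁ = c^(d_p) mod p: c ≡ 30 (mod 97), and 30^55 mod 97 = 46.
m₂ = c^(d_q) mod q: c ≡ 13 (mod 41), and 13^23 mod 41 = 17.
h = q_inv·(m₁ − m₂) mod p = 71·(46 − 17) mod 97 = 22.
m = m₂ + h·q = 17 + 22·41 = 919.

919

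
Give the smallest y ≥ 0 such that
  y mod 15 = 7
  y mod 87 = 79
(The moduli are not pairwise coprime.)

Combine the congruences pairwise.
gcd(15, 87) = 3 and 3 | (79 − 7), so the pair is consistent; merging gives y ≡ 427 (mod 435), where 435 = lcm(15, 87).
The solution is unique modulo lcm(15, 87) = 435.

427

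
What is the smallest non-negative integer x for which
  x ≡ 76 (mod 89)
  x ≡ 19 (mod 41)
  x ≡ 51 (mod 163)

The moduli are pairwise coprime; N = 89·41·163 = 594787.
N/89 = 6683; 6683 ≡ 8 (mod 89); 8·78 ≡ 1, so inverse 78.
N/41 = 14507; 14507 ≡ 34 (mod 41); 34·35 ≡ 1, so inverse 35.
N/163 = 3649; 3649 ≡ 63 (mod 163); 63·44 ≡ 1, so inverse 44.
x ≡ 76·6683·78 + 19·14507·35 + 51·3649·44 = 57452335.
57452335 mod 594787 = 352783.

352783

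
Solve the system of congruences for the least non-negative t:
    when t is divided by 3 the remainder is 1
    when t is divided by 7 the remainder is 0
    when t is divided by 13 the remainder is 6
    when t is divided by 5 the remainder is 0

Combine the congruences pairwise.
From t ≡ 1 (mod 3) write t = 1 + 3s. Substituting into t ≡ 0 (mod 7) gives 3s ≡ 6 (mod 7), and since 3⁻¹ ≡ 5 (mod 7), s ≡ 2. Hence t ≡ 1 + 3·2 = 7 (mod 21).
From t ≡ 7 (mod 21) write t = 7 + 21s. Substituting into t ≡ 6 (mod 13) gives 21s ≡ 12 (mod 13), and since 8⁻¹ ≡ 5 (mod 13), s ≡ 8. Hence t ≡ 7 + 21·8 = 175 (mod 273).
From t ≡ 175 (mod 273) write t = 175 + 273s. Substituting into t ≡ 0 (mod 5) gives 273s ≡ 0 (mod 5), and since 3⁻¹ ≡ 2 (mod 5), s ≡ 0. Hence t ≡ 175 + 273·0 = 175 (mod 1365).

175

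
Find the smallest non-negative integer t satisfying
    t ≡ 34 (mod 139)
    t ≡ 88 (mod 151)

9903

Combine the congruences pairwise.
From t ≡ 34 (mod 139) write t = 34 + 139s. Substituting into t ≡ 88 (mod 151) gives 139s ≡ 54 (mod 151), and since 139⁻¹ ≡ 88 (mod 151), s ≡ 71. Hence t ≡ 34 + 139·71 = 9903 (mod 20989).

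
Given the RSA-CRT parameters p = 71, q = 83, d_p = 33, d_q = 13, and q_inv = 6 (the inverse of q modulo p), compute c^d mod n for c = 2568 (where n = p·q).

m₁ = c^(d_p) mod p: c ≡ 12 (mod 71), and 12^33 mod 71 = 36.
m₂ = c^(d_q) mod q: c ≡ 78 (mod 83), and 78^13 mod 83 = 36.
h = q_inv·(m₁ − m₂) mod p = 6·(36 − 36) mod 71 = 0.
m = m₂ + h·q = 36 + 0·83 = 36.

36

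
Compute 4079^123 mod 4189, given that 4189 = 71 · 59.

Mod 71: 4079 ≡ 32; by Fermat, exponent reduces to 123 mod 70 = 53; 32^53 ≡ 48 (mod 71).
Mod 59: 4079 ≡ 8; by Fermat, exponent reduces to 123 mod 58 = 7; 8^7 ≡ 56 (mod 59).
Combine by CRT: x ≡ 48 (mod 71), x ≡ 56 (mod 59) ⇒ x ≡ 2888 (mod 4189).

2888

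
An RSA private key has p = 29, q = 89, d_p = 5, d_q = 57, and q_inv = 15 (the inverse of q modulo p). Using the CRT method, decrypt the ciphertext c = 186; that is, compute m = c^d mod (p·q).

331

m₁ = c^(d_p) mod p: c ≡ 12 (mod 29), and 12^5 mod 29 = 12.
m₂ = c^(d_q) mod q: c ≡ 8 (mod 89), and 8^57 mod 89 = 64.
h = q_inv·(m₁ − m₂) mod p = 15·(12 − 64) mod 29 = 3.
m = m₂ + h·q = 64 + 3·89 = 331.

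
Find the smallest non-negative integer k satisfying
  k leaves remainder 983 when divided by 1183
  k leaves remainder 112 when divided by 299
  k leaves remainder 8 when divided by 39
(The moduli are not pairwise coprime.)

25826

gcd(1183, 299) = 13 and 13 | (112 − 983), so the pair is consistent; merging gives k ≡ 25826 (mod 27209), where 27209 = lcm(1183, 299).
gcd(27209, 39) = 13 and 13 | (8 − 25826), so the pair is consistent; merging gives k ≡ 25826 (mod 81627), where 81627 = lcm(27209, 39).
The solution is unique modulo lcm(1183, 299, 39) = 81627.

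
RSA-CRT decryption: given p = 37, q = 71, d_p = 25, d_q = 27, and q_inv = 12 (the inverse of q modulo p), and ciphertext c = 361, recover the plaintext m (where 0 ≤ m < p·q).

m₁ = c^(d_p) mod p: c ≡ 28 (mod 37), and 28^25 mod 37 = 21.
m₂ = c^(d_q) mod q: c ≡ 6 (mod 71), and 6^27 mod 71 = 16.
h = q_inv·(m₁ − m₂) mod p = 12·(21 − 16) mod 37 = 23.
m = m₂ + h·q = 16 + 23·71 = 1649.

1649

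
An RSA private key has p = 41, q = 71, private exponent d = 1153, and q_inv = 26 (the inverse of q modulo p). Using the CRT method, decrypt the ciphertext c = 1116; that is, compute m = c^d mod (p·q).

2100

d_p = d mod (p−1) = 1153 mod 40 = 33; d_q = d mod (q−1) = 33.
m₁ = c^(d_p) mod p: c ≡ 9 (mod 41), and 9^33 mod 41 = 9.
m₂ = c^(d_q) mod q: c ≡ 51 (mod 71), and 51^33 mod 71 = 41.
h = q_inv·(m₁ − m₂) mod p = 26·(9 − 41) mod 41 = 29.
m = m₂ + h·q = 41 + 29·71 = 2100.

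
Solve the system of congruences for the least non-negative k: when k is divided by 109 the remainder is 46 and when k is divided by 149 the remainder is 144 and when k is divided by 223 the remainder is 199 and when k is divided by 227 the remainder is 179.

From k ≡ 46 (mod 109) write k = 46 + 109t. Substituting into k ≡ 144 (mod 149) gives 109t ≡ 98 (mod 149), and since 109⁻¹ ≡ 108 (mod 149), t ≡ 5. Hence k ≡ 46 + 109·5 = 591 (mod 16241).
From k ≡ 591 (mod 16241) write k = 591 + 16241t. Substituting into k ≡ 199 (mod 223) gives 16241t ≡ 54 (mod 223), and since 185⁻¹ ≡ 88 (mod 223), t ≡ 69. Hence k ≡ 591 + 16241·69 = 1121220 (mod 3621743).
From k ≡ 1121220 (mod 3621743) write k = 1121220 + 3621743t. Substituting into k ≡ 179 (mod 227) gives 3621743t ≡ 112 (mod 227), and since 185⁻¹ ≡ 27 (mod 227), t ≡ 73. Hence k ≡ 1121220 + 3621743·73 = 265508459 (mod 822135661).

265508459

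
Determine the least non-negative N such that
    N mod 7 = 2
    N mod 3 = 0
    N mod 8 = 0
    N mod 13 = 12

1416

The moduli are pairwise coprime; M = 7·3·8·13 = 2184.
M/7 = 312; 312 ≡ 4 (mod 7); 4·2 ≡ 1, so inverse 2.
M/3 = 728; 728 ≡ 2 (mod 3); 2·2 ≡ 1, so inverse 2.
M/8 = 273; 273 ≡ 1 (mod 8), inverse 1.
M/13 = 168; 168 ≡ 12 (mod 13); 12·12 ≡ 1, so inverse 12.
N ≡ 2·312·2 + 0·728·2 + 0·273·1 + 12·168·12 = 25440.
25440 mod 2184 = 1416.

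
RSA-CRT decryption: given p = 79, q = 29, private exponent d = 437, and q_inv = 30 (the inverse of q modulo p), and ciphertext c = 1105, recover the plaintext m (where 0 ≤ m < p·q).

1974

d_p = d mod (p−1) = 437 mod 78 = 47; d_q = d mod (q−1) = 17.
m₁ = c^(d_p) mod p: c ≡ 78 (mod 79), and 78^47 mod 79 = 78.
m₂ = c^(d_q) mod q: c ≡ 3 (mod 29), and 3^17 mod 29 = 2.
h = q_inv·(m₁ − m₂) mod p = 30·(78 − 2) mod 79 = 68.
m = m₂ + h·q = 2 + 68·29 = 1974.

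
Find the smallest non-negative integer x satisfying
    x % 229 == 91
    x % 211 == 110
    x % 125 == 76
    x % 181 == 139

The moduli are pairwise coprime; N = 229·211·125·181 = 1093217375.
N/229 = 4773875; 4773875 ≡ 141 (mod 229); 141·13 ≡ 1, so inverse 13.
N/211 = 5181125; 5181125 ≡ 20 (mod 211); 20·95 ≡ 1, so inverse 95.
N/125 = 8745739; 8745739 ≡ 114 (mod 125); 114·34 ≡ 1, so inverse 34.
N/181 = 6039875; 6039875 ≡ 86 (mod 181); 86·40 ≡ 1, so inverse 40.
x ≡ 91·4773875·13 + 110·5181125·95 + 76·8745739·34 + 139·6039875·40 = 115970944951.
115970944951 mod 1093217375 = 89903201.

89903201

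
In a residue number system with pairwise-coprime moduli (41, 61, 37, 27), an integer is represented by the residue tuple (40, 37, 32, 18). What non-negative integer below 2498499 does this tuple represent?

From x ≡ 40 (mod 41) write x = 40 + 41t. Substituting into x ≡ 37 (mod 61) gives 41t ≡ 58 (mod 61), and since 41⁻¹ ≡ 3 (mod 61), t ≡ 52. Hence x ≡ 40 + 41·52 = 2172 (mod 2501).
From x ≡ 2172 (mod 2501) write x = 2172 + 2501t. Substituting into x ≡ 32 (mod 37) gives 2501t ≡ 6 (mod 37), and since 22⁻¹ ≡ 32 (mod 37), t ≡ 7. Hence x ≡ 2172 + 2501·7 = 19679 (mod 92537).
From x ≡ 19679 (mod 92537) write x = 19679 + 92537t. Substituting into x ≡ 18 (mod 27) gives 92537t ≡ 22 (mod 27), and since 8⁻¹ ≡ 17 (mod 27), t ≡ 23. Hence x ≡ 19679 + 92537·23 = 2148030 (mod 2498499).

2148030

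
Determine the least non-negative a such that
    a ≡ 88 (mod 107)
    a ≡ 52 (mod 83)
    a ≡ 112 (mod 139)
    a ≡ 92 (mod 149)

The moduli are pairwise coprime; N = 107·83·139·149 = 183934391.
N/107 = 1719013; 1719013 ≡ 58 (mod 107); 58·24 ≡ 1, so inverse 24.
N/83 = 2216077; 2216077 ≡ 60 (mod 83); 60·18 ≡ 1, so inverse 18.
N/139 = 1323269; 1323269 ≡ 128 (mod 139); 128·101 ≡ 1, so inverse 101.
N/149 = 1234459; 1234459 ≡ 143 (mod 149); 143·124 ≡ 1, so inverse 124.
a ≡ 88·1719013·24 + 52·2216077·18 + 112·1323269·101 + 92·1234459·124 = 34756330728.
34756330728 mod 183934391 = 176665220.

176665220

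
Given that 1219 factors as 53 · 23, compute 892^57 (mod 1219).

Mod 53: 892 ≡ 44; by Fermat, exponent reduces to 57 mod 52 = 5; 44^5 ≡ 46 (mod 53).
Mod 23: 892 ≡ 18; by Fermat, exponent reduces to 57 mod 22 = 13; 18^13 ≡ 2 (mod 23).
Combine by CRT: x ≡ 46 (mod 53), x ≡ 2 (mod 23) ⇒ x ≡ 1106 (mod 1219).

1106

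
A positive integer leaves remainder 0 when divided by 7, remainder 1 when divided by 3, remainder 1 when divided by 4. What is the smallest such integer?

From x ≡ 0 (mod 7) write x = 0 + 7t. Substituting into x ≡ 1 (mod 3) gives 7t ≡ 1 (mod 3), and since 1⁻¹ ≡ 1 (mod 3), t ≡ 1. Hence x ≡ 0 + 7·1 = 7 (mod 21).
From x ≡ 7 (mod 21) write x = 7 + 21t. Substituting into x ≡ 1 (mod 4) gives 21t ≡ 2 (mod 4), and since 1⁻¹ ≡ 1 (mod 4), t ≡ 2. Hence x ≡ 7 + 21·2 = 49 (mod 84).

49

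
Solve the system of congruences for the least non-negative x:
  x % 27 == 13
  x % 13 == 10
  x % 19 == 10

5197

From x ≡ 13 (mod 27) write x = 13 + 27t. Substituting into x ≡ 10 (mod 13) gives 27t ≡ 10 (mod 13), and since 1⁻¹ ≡ 1 (mod 13), t ≡ 10. Hence x ≡ 13 + 27·10 = 283 (mod 351).
From x ≡ 283 (mod 351) write x = 283 + 351t. Substituting into x ≡ 10 (mod 19) gives 351t ≡ 12 (mod 19), and since 9⁻¹ ≡ 17 (mod 19), t ≡ 14. Hence x ≡ 283 + 351·14 = 5197 (mod 6669).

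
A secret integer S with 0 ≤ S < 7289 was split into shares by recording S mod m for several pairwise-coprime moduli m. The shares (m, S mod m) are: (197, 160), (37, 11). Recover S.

751

From S ≡ 160 (mod 197) write S = 160 + 197t. Substituting into S ≡ 11 (mod 37) gives 197t ≡ 36 (mod 37), and since 12⁻¹ ≡ 34 (mod 37), t ≡ 3. Hence S ≡ 160 + 197·3 = 751 (mod 7289).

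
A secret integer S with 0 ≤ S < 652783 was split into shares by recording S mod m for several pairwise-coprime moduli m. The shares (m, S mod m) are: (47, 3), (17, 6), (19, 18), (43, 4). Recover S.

245061

The moduli are pairwise coprime; N = 47·17·19·43 = 652783.
N/47 = 13889; 13889 ≡ 24 (mod 47); 24·2 ≡ 1, so inverse 2.
N/17 = 38399; 38399 ≡ 13 (mod 17); 13·4 ≡ 1, so inverse 4.
N/19 = 34357; 34357 ≡ 5 (mod 19); 5·4 ≡ 1, so inverse 4.
N/43 = 15181; 15181 ≡ 2 (mod 43); 2·22 ≡ 1, so inverse 22.
S ≡ 3·13889·2 + 6·38399·4 + 18·34357·4 + 4·15181·22 = 4814542.
4814542 mod 652783 = 245061.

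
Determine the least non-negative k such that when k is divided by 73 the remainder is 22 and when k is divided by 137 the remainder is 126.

6154

From k ≡ 22 (mod 73) write k = 22 + 73t. Substituting into k ≡ 126 (mod 137) gives 73t ≡ 104 (mod 137), and since 73⁻¹ ≡ 122 (mod 137), t ≡ 84. Hence k ≡ 22 + 73·84 = 6154 (mod 10001).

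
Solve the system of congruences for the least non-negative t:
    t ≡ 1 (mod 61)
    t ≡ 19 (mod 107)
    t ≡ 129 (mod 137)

From t ≡ 1 (mod 61) write t = 1 + 61s. Substituting into t ≡ 19 (mod 107) gives 61s ≡ 18 (mod 107), and since 61⁻¹ ≡ 100 (mod 107), s ≡ 88. Hence t ≡ 1 + 61·88 = 5369 (mod 6527).
From t ≡ 5369 (mod 6527) write t = 5369 + 6527s. Substituting into t ≡ 129 (mod 137) gives 6527s ≡ 103 (mod 137), and since 88⁻¹ ≡ 123 (mod 137), s ≡ 65. Hence t ≡ 5369 + 6527·65 = 429624 (mod 894199).

429624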